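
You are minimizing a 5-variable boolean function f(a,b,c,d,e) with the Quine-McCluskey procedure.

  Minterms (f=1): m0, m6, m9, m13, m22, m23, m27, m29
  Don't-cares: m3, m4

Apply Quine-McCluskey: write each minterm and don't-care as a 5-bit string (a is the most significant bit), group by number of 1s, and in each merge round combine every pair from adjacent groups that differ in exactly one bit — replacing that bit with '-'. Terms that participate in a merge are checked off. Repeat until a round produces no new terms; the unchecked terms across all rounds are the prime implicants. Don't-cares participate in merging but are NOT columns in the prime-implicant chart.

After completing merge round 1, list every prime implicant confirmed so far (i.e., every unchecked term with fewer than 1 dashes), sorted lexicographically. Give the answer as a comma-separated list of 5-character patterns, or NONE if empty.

Round 0: 00000✓ 00011 00100✓ 00110✓ 01001✓ 01101✓ 10110✓ 10111✓ 11011 11101✓
Round 1: -0110 -1101 00-00 001-0 01-01 1011-
PIs = {-0110, -1101, 00-00, 00011, 001-0, 01-01, 1011-, 11011}

00011, 11011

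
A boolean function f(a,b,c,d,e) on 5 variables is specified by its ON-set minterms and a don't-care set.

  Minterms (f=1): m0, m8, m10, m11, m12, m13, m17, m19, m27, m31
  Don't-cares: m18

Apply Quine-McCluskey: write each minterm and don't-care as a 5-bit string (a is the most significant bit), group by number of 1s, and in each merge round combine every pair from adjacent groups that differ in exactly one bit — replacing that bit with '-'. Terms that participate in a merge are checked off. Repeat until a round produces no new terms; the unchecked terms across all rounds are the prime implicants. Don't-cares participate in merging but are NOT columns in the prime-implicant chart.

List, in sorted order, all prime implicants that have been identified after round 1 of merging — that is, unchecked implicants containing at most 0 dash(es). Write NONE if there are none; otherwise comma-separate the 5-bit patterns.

NONE

Round 0: 00000✓ 01000✓ 01010✓ 01011✓ 01100✓ 01101✓ 10001✓ 10010✓ 10011✓ 11011✓ 11111✓
Round 1: -1011 0-000 01-00 010-0 0101- 0110- 1-011 100-1 1001- 11-11
PIs = {-1011, 0-000, 01-00, 010-0, 0101-, 0110-, 1-011, 100-1, 1001-, 11-11}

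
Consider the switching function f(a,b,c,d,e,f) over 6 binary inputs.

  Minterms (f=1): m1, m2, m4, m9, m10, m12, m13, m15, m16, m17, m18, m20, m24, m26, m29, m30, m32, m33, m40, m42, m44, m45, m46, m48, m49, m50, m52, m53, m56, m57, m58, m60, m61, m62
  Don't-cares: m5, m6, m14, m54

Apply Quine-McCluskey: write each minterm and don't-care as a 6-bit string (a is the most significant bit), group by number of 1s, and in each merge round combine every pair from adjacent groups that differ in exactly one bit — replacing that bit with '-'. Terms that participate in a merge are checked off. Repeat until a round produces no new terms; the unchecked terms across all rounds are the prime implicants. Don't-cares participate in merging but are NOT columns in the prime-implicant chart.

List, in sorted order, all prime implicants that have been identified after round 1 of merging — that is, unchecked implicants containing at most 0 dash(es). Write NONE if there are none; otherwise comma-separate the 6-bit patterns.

NONE

Round 0: 000001✓ 000010✓ 000100✓ 000101✓ 000110✓ 001001✓ 001010✓ 001100✓ 001101✓ 001110✓ 001111✓ 010000✓ 010001✓ 010010✓ 010100✓ 011000✓ 011010✓ 011101✓ 011110✓ 100000✓ 100001✓ 101000✓ 101010✓ 101100✓ 101101✓ 101110✓ 110000✓ 110001✓ 110010✓ 110100✓ 110101✓ 110110✓ 111000✓ 111001✓ 111010✓ 111100✓ 111101✓ 111110✓
Round 1: -00001✓ -01010✓ -01100✓ -01101✓ -01110✓ -10000✓ -10001✓ -10010✓ -10100✓ -11000✓ -11010✓ -11101✓ -11110✓ 0-0001✓ 0-0010✓ 0-0100 0-1010✓ 0-1101✓ 0-1110✓ 00-001✓ 00-010✓ 00-100✓ 00-101✓ 00-110✓ 000-01✓ 000-10✓ 0001-0✓ 00010-✓ 001-01✓ 001-10✓ 0011-0✓ 0011-1✓ 00110-✓ 00111-✓ 01-000✓ 01-010✓ 010-00✓ 0100-0✓ 01000-✓ 011-10✓ 0110-0✓ 1-0000✓ 1-0001✓ 1-1000✓ 1-1010✓ 1-1100✓ 1-1101✓ 1-1110✓ 10-000✓ 10000-✓ 101-00✓ 101-10✓ 1010-0✓ 1011-0✓ 10110-✓ 11-000✓ 11-001✓ 11-010✓ 11-100✓ 11-101✓ 11-110✓ 110-00✓ 110-01✓ 110-10✓ 1100-0✓ 11000-✓ 1101-0✓ 11010-✓ 111-00✓ 111-01✓ 111-10✓ 1110-0✓ 11100-✓ 1111-0✓ 11110-✓
Round 2: --0001 --1010✓ --1101 --1110✓ -01-10✓ -011-0 -0110- -1-000✓ -1-010✓ -10-00 -100-0✓ -1000- -11-10✓ -110-0✓ 0--010 0-1-10✓ 00--01 00--10 00-1-0 00-10- 0011-- 01-0-0✓ 1--000 1-000- 1-1-00✓ 1-1-10✓ 1-10-0✓ 1-11-0✓ 1-110- 101--0✓ 11--00✓ 11--01✓ 11--10✓ 11-0-0✓ 11-00-✓ 11-1-0✓ 11-10-✓ 110--0✓ 110-0-✓ 111--0✓ 111-0-✓
Round 3: --1-10 -1-0-0 1-1--0 11---0 11--0-
PIs = {--0001, --1-10, --1101, -011-0, -0110-, -1-0-0, -10-00, -1000-, 0--010, 0-0100, 00--01, 00--10, 00-1-0, 00-10-, 0011--, 1--000, 1-000-, 1-1--0, 1-110-, 11---0, 11--0-}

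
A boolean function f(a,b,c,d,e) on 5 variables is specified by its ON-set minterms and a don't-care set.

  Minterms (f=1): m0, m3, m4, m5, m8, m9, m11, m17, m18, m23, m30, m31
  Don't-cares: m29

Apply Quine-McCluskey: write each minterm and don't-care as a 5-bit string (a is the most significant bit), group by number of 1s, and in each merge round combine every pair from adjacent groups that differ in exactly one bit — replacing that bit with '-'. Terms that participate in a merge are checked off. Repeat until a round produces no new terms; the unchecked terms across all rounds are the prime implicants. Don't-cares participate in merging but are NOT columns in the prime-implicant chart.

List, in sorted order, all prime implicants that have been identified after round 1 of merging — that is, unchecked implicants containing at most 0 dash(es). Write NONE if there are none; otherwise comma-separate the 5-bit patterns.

size-2^0 implicants → 00000(✓)  00011(✓)  00100(✓)  00101(✓)  01000(✓)  01001(✓)  01011(✓)  10001  10010  10111(✓)  11101(✓)  11110(✓)  11111(✓)
size-2^1 implicants → 0-000  0-011  00-00  0010-  010-1  0100-  1-111  111-1  1111-
Unchecked terms (primes): 0-000, 0-011, 00-00, 0010-, 010-1, 0100-, 1-111, 10001, 10010, 111-1, 1111-

10001, 10010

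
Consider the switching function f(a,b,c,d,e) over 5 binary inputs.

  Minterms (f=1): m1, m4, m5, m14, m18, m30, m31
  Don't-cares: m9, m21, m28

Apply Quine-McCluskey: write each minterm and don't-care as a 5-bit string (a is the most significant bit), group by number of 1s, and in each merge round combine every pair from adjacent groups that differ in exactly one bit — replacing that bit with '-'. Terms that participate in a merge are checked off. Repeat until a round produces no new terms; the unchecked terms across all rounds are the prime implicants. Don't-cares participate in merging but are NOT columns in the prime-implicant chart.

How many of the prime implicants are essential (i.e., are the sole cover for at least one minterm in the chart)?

4

[col 0] 00001*, 00100*, 00101*, 01001*, 01110*, 10010, 10101*, 11100*, 11110*, 11111*
[col 1] -0101, -1110, 0-001, 00-01, 0010-, 111-0, 1111-
Prime implicants: -0101, -1110, 0-001, 00-01, 0010-, 10010, 111-0, 1111-
PI chart (minterm → PIs covering it):
  1 | 0-001,00-01
  4 | 0010-  (sole → essential)
  5 | -0101,00-01,0010-
  14 | -1110  (sole → essential)
  18 | 10010  (sole → essential)
  30 | -1110,111-0,1111-
  31 | 1111-  (sole → essential)
Essential prime implicants: -1110, 0010-, 10010, 1111-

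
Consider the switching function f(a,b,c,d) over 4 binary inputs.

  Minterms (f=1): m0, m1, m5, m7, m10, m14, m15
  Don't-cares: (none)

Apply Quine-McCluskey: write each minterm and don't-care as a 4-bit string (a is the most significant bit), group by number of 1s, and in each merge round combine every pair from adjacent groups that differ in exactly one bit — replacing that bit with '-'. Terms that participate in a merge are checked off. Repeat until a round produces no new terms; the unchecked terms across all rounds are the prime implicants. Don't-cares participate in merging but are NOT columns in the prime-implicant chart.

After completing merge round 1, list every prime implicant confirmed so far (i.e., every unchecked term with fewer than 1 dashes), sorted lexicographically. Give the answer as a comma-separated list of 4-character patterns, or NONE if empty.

[col 0] 0000*, 0001*, 0101*, 0111*, 1010*, 1110*, 1111*
[col 1] -111, 0-01, 000-, 01-1, 1-10, 111-
Prime implicants: -111, 0-01, 000-, 01-1, 1-10, 111-

NONE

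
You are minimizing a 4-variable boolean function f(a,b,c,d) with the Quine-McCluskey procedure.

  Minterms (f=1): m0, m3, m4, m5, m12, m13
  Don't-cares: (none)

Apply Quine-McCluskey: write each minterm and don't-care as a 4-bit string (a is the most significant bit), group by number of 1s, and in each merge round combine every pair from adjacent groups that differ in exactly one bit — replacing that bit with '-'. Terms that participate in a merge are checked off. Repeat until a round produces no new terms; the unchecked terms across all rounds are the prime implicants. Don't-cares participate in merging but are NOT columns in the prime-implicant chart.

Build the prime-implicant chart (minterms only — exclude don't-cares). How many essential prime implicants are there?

Round 0: 0000✓ 0011 0100✓ 0101✓ 1100✓ 1101✓
Round 1: -100✓ -101✓ 0-00 010-✓ 110-✓
Round 2: -10-
PIs = {-10-, 0-00, 0011}
Coverage chart:
  m0: 0-00 ←essential
  m3: 0011 ←essential
  m4: -10-,0-00
  m5: -10- ←essential
  m12: -10- ←essential
  m13: -10- ←essential
Essential: -10-, 0-00, 0011

3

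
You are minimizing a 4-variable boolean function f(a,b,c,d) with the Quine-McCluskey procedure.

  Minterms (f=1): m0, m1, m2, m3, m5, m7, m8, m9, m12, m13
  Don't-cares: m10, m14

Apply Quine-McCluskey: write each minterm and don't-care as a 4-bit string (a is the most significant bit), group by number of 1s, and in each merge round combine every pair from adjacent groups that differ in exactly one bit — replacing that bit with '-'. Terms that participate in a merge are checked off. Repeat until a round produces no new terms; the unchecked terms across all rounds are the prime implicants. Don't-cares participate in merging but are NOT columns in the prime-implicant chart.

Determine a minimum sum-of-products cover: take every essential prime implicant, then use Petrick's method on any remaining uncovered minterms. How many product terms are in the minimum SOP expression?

Round 0: 0000✓ 0001✓ 0010✓ 0011✓ 0101✓ 0111✓ 1000✓ 1001✓ 1010✓ 1100✓ 1101✓ 1110✓
Round 1: -000✓ -001✓ -010✓ -101✓ 0-01✓ 0-11✓ 00-0✓ 00-1✓ 000-✓ 001-✓ 01-1✓ 1-00✓ 1-01✓ 1-10✓ 10-0✓ 100-✓ 11-0✓ 110-✓
Round 2: --01 -0-0 -00- 0--1 00-- 1--0 1-0-
PIs = {--01, -0-0, -00-, 0--1, 00--, 1--0, 1-0-}
Coverage chart:
  m0: -0-0,-00-,00--
  m1: --01,-00-,0--1,00--
  m2: -0-0,00--
  m3: 0--1,00--
  m5: --01,0--1
  m7: 0--1 ←essential
  m8: -0-0,-00-,1--0,1-0-
  m9: --01,-00-,1-0-
  m12: 1--0,1-0-
  m13: --01,1-0-
Essential: 0--1
Petrick residual → -0-0, 1-0-
Min cover (3 terms): b'd' + a'd + ac'

3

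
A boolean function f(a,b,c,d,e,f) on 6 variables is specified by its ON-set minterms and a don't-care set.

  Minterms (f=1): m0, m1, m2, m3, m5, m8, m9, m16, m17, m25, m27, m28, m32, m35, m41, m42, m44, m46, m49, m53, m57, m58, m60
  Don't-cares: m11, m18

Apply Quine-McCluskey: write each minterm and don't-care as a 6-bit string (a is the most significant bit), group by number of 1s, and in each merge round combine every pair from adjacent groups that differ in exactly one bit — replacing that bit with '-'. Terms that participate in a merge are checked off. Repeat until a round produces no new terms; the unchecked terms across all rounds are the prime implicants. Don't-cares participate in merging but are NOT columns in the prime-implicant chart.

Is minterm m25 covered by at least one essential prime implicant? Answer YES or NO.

YES

[col 0] 000000*, 000001*, 000010*, 000011*, 000101*, 001000*, 001001*, 001011*, 010000*, 010001*, 010010*, 011001*, 011011*, 011100*, 100000*, 100011*, 101001*, 101010*, 101100*, 101110*, 110001*, 110101*, 111001*, 111010*, 111100*
[col 1] -00000, -00011, -01001*, -10001*, -11001*, -11100, 0-0000*, 0-0001*, 0-0010*, 0-1001*, 0-1011*, 00-000*, 00-001*, 00-011*, 000-01, 0000-0*, 0000-1*, 00000-*, 00001-*, 0010-1*, 00100-*, 01-001*, 0100-0*, 01000-*, 0110-1*, 1-1001*, 1-1010, 1-1100, 101-10, 1011-0, 11-001*, 110-01
[col 2] --1001, -1-001, 0--001, 0-00-0, 0-000-, 0-10-1, 00-0-1, 00-00-, 0000--
Prime implicants: --1001, -00000, -00011, -1-001, -11100, 0--001, 0-00-0, 0-000-, 0-10-1, 00-0-1, 00-00-, 000-01, 0000--, 1-1010, 1-1100, 101-10, 1011-0, 110-01
PI chart (minterm → PIs covering it):
  0 | -00000,0-00-0,0-000-,00-00-,0000--
  1 | 0--001,0-000-,00-0-1,00-00-,000-01,0000--
  2 | 0-00-0,0000--
  3 | -00011,00-0-1,0000--
  5 | 000-01  (sole → essential)
  8 | 00-00-  (sole → essential)
  9 | --1001,0--001,0-10-1,00-0-1,00-00-
  16 | 0-00-0,0-000-
  17 | -1-001,0--001,0-000-
  25 | --1001,-1-001,0--001,0-10-1
  27 | 0-10-1  (sole → essential)
  28 | -11100  (sole → essential)
  32 | -00000  (sole → essential)
  35 | -00011  (sole → essential)
  41 | --1001  (sole → essential)
  42 | 1-1010,101-10
  44 | 1-1100,1011-0
  46 | 101-10,1011-0
  49 | -1-001,110-01
  53 | 110-01  (sole → essential)
  57 | --1001,-1-001
  58 | 1-1010  (sole → essential)
  60 | -11100,1-1100
Essential prime implicants: --1001, -00000, -00011, -11100, 0-10-1, 00-00-, 000-01, 1-1010, 110-01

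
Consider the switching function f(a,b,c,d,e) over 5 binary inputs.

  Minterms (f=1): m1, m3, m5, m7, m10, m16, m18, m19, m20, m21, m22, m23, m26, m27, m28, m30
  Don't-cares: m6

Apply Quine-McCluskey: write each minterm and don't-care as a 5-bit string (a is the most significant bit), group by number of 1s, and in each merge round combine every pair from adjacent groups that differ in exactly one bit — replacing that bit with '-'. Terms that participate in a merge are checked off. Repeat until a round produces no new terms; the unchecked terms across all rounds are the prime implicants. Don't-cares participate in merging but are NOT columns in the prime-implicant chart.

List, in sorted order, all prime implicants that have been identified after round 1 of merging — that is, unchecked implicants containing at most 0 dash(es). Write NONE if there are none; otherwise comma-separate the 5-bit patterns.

size-2^0 implicants → 00001(✓)  00011(✓)  00101(✓)  00110(✓)  00111(✓)  01010(✓)  10000(✓)  10010(✓)  10011(✓)  10100(✓)  10101(✓)  10110(✓)  10111(✓)  11010(✓)  11011(✓)  11100(✓)  11110(✓)
size-2^1 implicants → -0011(✓)  -0101(✓)  -0110(✓)  -0111(✓)  -1010  00-01(✓)  00-11(✓)  000-1(✓)  001-1(✓)  0011-(✓)  1-010(✓)  1-011(✓)  1-100(✓)  1-110(✓)  10-00(✓)  10-10(✓)  10-11(✓)  100-0(✓)  1001-(✓)  101-0(✓)  101-1(✓)  1010-(✓)  1011-(✓)  11-10(✓)  1101-(✓)  111-0(✓)
size-2^2 implicants → -0-11  -01-1  -011-  00--1  1--10  1-01-  1-1-0  10--0  10-1-  101--
Unchecked terms (primes): -0-11, -01-1, -011-, -1010, 00--1, 1--10, 1-01-, 1-1-0, 10--0, 10-1-, 101--

NONE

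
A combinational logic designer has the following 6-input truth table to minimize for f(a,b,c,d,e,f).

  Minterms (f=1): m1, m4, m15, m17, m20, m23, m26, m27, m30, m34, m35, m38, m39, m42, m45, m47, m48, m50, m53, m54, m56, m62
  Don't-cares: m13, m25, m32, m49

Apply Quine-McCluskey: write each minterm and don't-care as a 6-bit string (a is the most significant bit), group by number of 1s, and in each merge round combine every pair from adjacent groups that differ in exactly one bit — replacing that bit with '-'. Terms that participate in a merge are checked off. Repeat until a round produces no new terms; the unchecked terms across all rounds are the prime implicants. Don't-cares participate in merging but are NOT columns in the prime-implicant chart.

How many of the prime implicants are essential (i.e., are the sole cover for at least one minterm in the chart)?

size-2^0 implicants → 000001(✓)  000100(✓)  001101(✓)  001111(✓)  010001(✓)  010100(✓)  010111  011001(✓)  011010(✓)  011011(✓)  011110(✓)  100000(✓)  100010(✓)  100011(✓)  100110(✓)  100111(✓)  101010(✓)  101101(✓)  101111(✓)  110000(✓)  110001(✓)  110010(✓)  110101(✓)  110110(✓)  111000(✓)  111110(✓)
size-2^1 implicants → -01101(✓)  -01111(✓)  -10001  -11110  0-0001  0-0100  0011-1(✓)  01-001  011-10  0110-1  01101-  1-0000(✓)  1-0010(✓)  1-0110(✓)  10-010  10-111  100-10(✓)  100-11(✓)  1000-0(✓)  10001-(✓)  10011-(✓)  1011-1(✓)  11-000  11-110  110-01  110-10(✓)  1100-0(✓)  11000-
size-2^2 implicants → -011-1  1-0-10  1-00-0  100-1-
Unchecked terms (primes): -011-1, -10001, -11110, 0-0001, 0-0100, 01-001, 010111, 011-10, 0110-1, 01101-, 1-0-10, 1-00-0, 10-010, 10-111, 100-1-, 11-000, 11-110, 110-01, 11000-
Minterm coverage:
  m1 ⊆ 0-0001 [E]
  m4 ⊆ 0-0100 [E]
  m15 ⊆ -011-1 [E]
  m17 ⊆ -10001,0-0001,01-001
  m20 ⊆ 0-0100 [E]
  m23 ⊆ 010111 [E]
  m26 ⊆ 011-10,01101-
  m27 ⊆ 0110-1,01101-
  m30 ⊆ -11110,011-10
  m34 ⊆ 1-0-10,1-00-0,10-010,100-1-
  m35 ⊆ 100-1- [E]
  m38 ⊆ 1-0-10,100-1-
  m39 ⊆ 10-111,100-1-
  m42 ⊆ 10-010 [E]
  m45 ⊆ -011-1 [E]
  m47 ⊆ -011-1,10-111
  m48 ⊆ 1-00-0,11-000,11000-
  m50 ⊆ 1-0-10,1-00-0
  m53 ⊆ 110-01 [E]
  m54 ⊆ 1-0-10,11-110
  m56 ⊆ 11-000 [E]
  m62 ⊆ -11110,11-110
E = {-011-1, 0-0001, 0-0100, 010111, 10-010, 100-1-, 11-000, 110-01}

8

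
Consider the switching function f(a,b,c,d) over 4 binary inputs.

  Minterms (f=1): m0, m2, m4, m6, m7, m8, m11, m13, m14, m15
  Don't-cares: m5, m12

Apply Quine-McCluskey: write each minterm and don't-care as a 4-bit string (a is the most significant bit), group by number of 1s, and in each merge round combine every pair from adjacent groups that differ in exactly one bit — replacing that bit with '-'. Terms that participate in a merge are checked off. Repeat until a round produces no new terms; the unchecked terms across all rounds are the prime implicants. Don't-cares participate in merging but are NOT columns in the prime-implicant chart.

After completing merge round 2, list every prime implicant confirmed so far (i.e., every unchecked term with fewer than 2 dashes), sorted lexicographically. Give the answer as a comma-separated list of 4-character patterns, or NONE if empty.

[col 0] 0000*, 0010*, 0100*, 0101*, 0110*, 0111*, 1000*, 1011*, 1100*, 1101*, 1110*, 1111*
[col 1] -000*, -100*, -101*, -110*, -111*, 0-00*, 0-10*, 00-0*, 01-0*, 01-1*, 010-*, 011-*, 1-00*, 1-11, 11-0*, 11-1*, 110-*, 111-*
[col 2] --00, -1-0*, -1-1*, -10-*, -11-*, 0--0, 01--*, 11--*
[col 3] -1--
Prime implicants: --00, -1--, 0--0, 1-11

1-11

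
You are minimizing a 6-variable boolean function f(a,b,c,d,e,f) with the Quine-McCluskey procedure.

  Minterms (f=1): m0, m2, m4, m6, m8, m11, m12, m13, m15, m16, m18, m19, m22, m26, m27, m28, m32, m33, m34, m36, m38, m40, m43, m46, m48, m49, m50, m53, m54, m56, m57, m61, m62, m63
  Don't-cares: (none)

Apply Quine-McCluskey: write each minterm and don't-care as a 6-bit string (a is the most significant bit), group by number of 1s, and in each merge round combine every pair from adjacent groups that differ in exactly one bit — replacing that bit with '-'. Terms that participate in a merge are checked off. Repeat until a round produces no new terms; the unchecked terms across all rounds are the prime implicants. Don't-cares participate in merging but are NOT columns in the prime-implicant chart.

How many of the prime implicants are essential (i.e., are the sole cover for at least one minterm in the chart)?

size-2^0 implicants → 000000(✓)  000010(✓)  000100(✓)  000110(✓)  001000(✓)  001011(✓)  001100(✓)  001101(✓)  001111(✓)  010000(✓)  010010(✓)  010011(✓)  010110(✓)  011010(✓)  011011(✓)  011100(✓)  100000(✓)  100001(✓)  100010(✓)  100100(✓)  100110(✓)  101000(✓)  101011(✓)  101110(✓)  110000(✓)  110001(✓)  110010(✓)  110101(✓)  110110(✓)  111000(✓)  111001(✓)  111101(✓)  111110(✓)  111111(✓)
size-2^1 implicants → -00000(✓)  -00010(✓)  -00100(✓)  -00110(✓)  -01000(✓)  -01011  -10000(✓)  -10010(✓)  -10110(✓)  0-0000(✓)  0-0010(✓)  0-0110(✓)  0-1011  0-1100  00-000(✓)  00-100(✓)  000-00(✓)  000-10(✓)  0000-0(✓)  0001-0(✓)  001-00(✓)  001-11  0011-1  00110-  01-010(✓)  01-011(✓)  010-10(✓)  0100-0(✓)  01001-(✓)  01101-(✓)  1-0000(✓)  1-0001(✓)  1-0010(✓)  1-0110(✓)  1-1000(✓)  1-1110(✓)  10-000(✓)  10-110(✓)  100-00(✓)  100-10(✓)  1000-0(✓)  10000-(✓)  1001-0(✓)  11-000(✓)  11-001(✓)  11-101(✓)  11-110(✓)  110-01(✓)  110-10(✓)  1100-0(✓)  11000-(✓)  111-01(✓)  11100-(✓)  1111-1  11111-
size-2^2 implicants → --0000(✓)  --0010(✓)  --0110(✓)  -0-000  -00-00(✓)  -00-10(✓)  -000-0(✓)  -001-0(✓)  -10-10(✓)  -100-0(✓)  0-0-10(✓)  0-00-0(✓)  00--00  000--0(✓)  01-01-  1--000  1--110  1-0-10(✓)  1-00-0(✓)  1-000-  100--0(✓)  11--01  11-00-
size-2^3 implicants → --0-10  --00-0  -00--0
Unchecked terms (primes): --0-10, --00-0, -0-000, -00--0, -01011, 0-1011, 0-1100, 00--00, 001-11, 0011-1, 00110-, 01-01-, 1--000, 1--110, 1-000-, 11--01, 11-00-, 1111-1, 11111-
Minterm coverage:
  m0 ⊆ --00-0,-0-000,-00--0,00--00
  m2 ⊆ --0-10,--00-0,-00--0
  m4 ⊆ -00--0,00--00
  m6 ⊆ --0-10,-00--0
  m8 ⊆ -0-000,00--00
  m11 ⊆ -01011,0-1011,001-11
  m12 ⊆ 0-1100,00--00,00110-
  m13 ⊆ 0011-1,00110-
  m15 ⊆ 001-11,0011-1
  m16 ⊆ --00-0 [E]
  m18 ⊆ --0-10,--00-0,01-01-
  m19 ⊆ 01-01- [E]
  m22 ⊆ --0-10 [E]
  m26 ⊆ 01-01- [E]
  m27 ⊆ 0-1011,01-01-
  m28 ⊆ 0-1100 [E]
  m32 ⊆ --00-0,-0-000,-00--0,1--000,1-000-
  m33 ⊆ 1-000- [E]
  m34 ⊆ --0-10,--00-0,-00--0
  m36 ⊆ -00--0 [E]
  m38 ⊆ --0-10,-00--0,1--110
  m40 ⊆ -0-000,1--000
  m43 ⊆ -01011 [E]
  m46 ⊆ 1--110 [E]
  m48 ⊆ --00-0,1--000,1-000-,11-00-
  m49 ⊆ 1-000-,11--01,11-00-
  m50 ⊆ --0-10,--00-0
  m53 ⊆ 11--01 [E]
  m54 ⊆ --0-10,1--110
  m56 ⊆ 1--000,11-00-
  m57 ⊆ 11--01,11-00-
  m61 ⊆ 11--01,1111-1
  m62 ⊆ 1--110,11111-
  m63 ⊆ 1111-1,11111-
E = {--0-10, --00-0, -00--0, -01011, 0-1100, 01-01-, 1--110, 1-000-, 11--01}

9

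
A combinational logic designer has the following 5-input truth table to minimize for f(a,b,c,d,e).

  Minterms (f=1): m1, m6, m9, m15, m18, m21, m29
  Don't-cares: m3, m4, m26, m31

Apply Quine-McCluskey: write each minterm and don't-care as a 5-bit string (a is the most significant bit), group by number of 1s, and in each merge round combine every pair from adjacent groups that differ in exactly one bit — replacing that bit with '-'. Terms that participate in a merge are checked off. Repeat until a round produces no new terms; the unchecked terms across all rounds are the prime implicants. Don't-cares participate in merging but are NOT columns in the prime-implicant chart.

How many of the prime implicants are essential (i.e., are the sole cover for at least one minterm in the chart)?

[col 0] 00001*, 00011*, 00100*, 00110*, 01001*, 01111*, 10010*, 10101*, 11010*, 11101*, 11111*
[col 1] -1111, 0-001, 000-1, 001-0, 1-010, 1-101, 111-1
Prime implicants: -1111, 0-001, 000-1, 001-0, 1-010, 1-101, 111-1
PI chart (minterm → PIs covering it):
  1 | 0-001,000-1
  6 | 001-0  (sole → essential)
  9 | 0-001  (sole → essential)
  15 | -1111  (sole → essential)
  18 | 1-010  (sole → essential)
  21 | 1-101  (sole → essential)
  29 | 1-101,111-1
Essential prime implicants: -1111, 0-001, 001-0, 1-010, 1-101

5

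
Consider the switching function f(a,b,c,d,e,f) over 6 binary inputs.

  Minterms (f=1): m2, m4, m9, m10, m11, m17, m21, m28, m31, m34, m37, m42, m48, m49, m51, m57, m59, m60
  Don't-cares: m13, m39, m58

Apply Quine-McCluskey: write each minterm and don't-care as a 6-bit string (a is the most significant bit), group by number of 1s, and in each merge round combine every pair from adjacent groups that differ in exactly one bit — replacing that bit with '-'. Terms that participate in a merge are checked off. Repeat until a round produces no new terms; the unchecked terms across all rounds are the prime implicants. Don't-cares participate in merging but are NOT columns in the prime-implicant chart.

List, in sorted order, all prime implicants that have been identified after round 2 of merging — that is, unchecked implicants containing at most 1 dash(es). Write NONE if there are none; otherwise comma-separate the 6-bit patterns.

size-2^0 implicants → 000010(✓)  000100  001001(✓)  001010(✓)  001011(✓)  001101(✓)  010001(✓)  010101(✓)  011100(✓)  011111  100010(✓)  100101(✓)  100111(✓)  101010(✓)  110000(✓)  110001(✓)  110011(✓)  111001(✓)  111010(✓)  111011(✓)  111100(✓)
size-2^1 implicants → -00010(✓)  -01010(✓)  -10001  -11100  00-010(✓)  001-01  0010-1  00101-  010-01  1-1010  10-010(✓)  1001-1  11-001(✓)  11-011(✓)  1100-1(✓)  11000-  1110-1(✓)  11101-
size-2^2 implicants → -0-010  11-0-1
Unchecked terms (primes): -0-010, -10001, -11100, 000100, 001-01, 0010-1, 00101-, 010-01, 011111, 1-1010, 1001-1, 11-0-1, 11000-, 11101-

-10001, -11100, 000100, 001-01, 0010-1, 00101-, 010-01, 011111, 1-1010, 1001-1, 11000-, 11101-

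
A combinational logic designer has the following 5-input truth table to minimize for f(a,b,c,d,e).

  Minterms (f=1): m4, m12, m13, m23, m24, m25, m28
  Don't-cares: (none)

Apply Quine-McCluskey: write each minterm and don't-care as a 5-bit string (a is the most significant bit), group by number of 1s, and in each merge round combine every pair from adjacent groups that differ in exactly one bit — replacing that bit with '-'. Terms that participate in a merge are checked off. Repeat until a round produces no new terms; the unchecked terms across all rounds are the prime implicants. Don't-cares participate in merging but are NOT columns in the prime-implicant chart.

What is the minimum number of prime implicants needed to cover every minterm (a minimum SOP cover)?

5

[col 0] 00100*, 01100*, 01101*, 10111, 11000*, 11001*, 11100*
[col 1] -1100, 0-100, 0110-, 11-00, 1100-
Prime implicants: -1100, 0-100, 0110-, 10111, 11-00, 1100-
PI chart (minterm → PIs covering it):
  4 | 0-100  (sole → essential)
  12 | -1100,0-100,0110-
  13 | 0110-  (sole → essential)
  23 | 10111  (sole → essential)
  24 | 11-00,1100-
  25 | 1100-  (sole → essential)
  28 | -1100,11-00
Essential prime implicants: 0-100, 0110-, 10111, 1100-
Petrick residual → -1100
Minimum SOP uses 5 PIs: bcd'e' + a'cd'e' + a'bcd' + ab'cde + abc'd'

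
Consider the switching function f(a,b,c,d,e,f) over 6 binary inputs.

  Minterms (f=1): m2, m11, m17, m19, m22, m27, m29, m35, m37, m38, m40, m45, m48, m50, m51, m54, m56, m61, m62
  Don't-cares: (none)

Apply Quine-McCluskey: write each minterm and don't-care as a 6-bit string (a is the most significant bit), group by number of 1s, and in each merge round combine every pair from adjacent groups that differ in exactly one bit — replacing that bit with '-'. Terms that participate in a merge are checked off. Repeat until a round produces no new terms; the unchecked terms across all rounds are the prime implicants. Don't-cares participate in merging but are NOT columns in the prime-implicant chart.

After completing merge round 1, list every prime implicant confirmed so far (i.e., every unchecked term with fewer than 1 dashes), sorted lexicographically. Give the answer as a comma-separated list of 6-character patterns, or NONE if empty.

000010

Round 0: 000010 001011✓ 010001✓ 010011✓ 010110✓ 011011✓ 011101✓ 100011✓ 100101✓ 100110✓ 101000✓ 101101✓ 110000✓ 110010✓ 110011✓ 110110✓ 111000✓ 111101✓ 111110✓
Round 1: -10011 -10110 -11101 0-1011 01-011 0100-1 1-0011 1-0110 1-1000 1-1101 10-101 11-000 11-110 110-10 1100-0 11001-
PIs = {-10011, -10110, -11101, 0-1011, 000010, 01-011, 0100-1, 1-0011, 1-0110, 1-1000, 1-1101, 10-101, 11-000, 11-110, 110-10, 1100-0, 11001-}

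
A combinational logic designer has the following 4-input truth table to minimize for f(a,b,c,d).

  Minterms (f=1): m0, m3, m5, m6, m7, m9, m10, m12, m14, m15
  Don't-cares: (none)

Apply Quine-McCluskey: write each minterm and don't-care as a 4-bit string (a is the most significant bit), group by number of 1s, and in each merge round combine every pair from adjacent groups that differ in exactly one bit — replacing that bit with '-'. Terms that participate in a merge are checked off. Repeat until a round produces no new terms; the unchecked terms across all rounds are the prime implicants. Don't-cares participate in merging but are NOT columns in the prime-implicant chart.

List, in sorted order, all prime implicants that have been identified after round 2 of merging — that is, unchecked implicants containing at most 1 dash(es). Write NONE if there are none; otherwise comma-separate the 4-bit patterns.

0-11, 0000, 01-1, 1-10, 1001, 11-0

size-2^0 implicants → 0000  0011(✓)  0101(✓)  0110(✓)  0111(✓)  1001  1010(✓)  1100(✓)  1110(✓)  1111(✓)
size-2^1 implicants → -110(✓)  -111(✓)  0-11  01-1  011-(✓)  1-10  11-0  111-(✓)
size-2^2 implicants → -11-
Unchecked terms (primes): -11-, 0-11, 0000, 01-1, 1-10, 1001, 11-0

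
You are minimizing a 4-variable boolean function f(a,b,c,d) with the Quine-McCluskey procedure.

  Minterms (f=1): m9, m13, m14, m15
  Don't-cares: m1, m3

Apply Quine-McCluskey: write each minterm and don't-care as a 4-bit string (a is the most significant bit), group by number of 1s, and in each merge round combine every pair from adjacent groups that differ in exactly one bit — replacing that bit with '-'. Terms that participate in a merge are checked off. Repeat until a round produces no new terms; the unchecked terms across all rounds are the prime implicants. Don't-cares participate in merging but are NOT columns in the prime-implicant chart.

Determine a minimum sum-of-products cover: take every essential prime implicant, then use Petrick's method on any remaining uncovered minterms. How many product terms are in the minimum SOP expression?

Round 0: 0001✓ 0011✓ 1001✓ 1101✓ 1110✓ 1111✓
Round 1: -001 00-1 1-01 11-1 111-
PIs = {-001, 00-1, 1-01, 11-1, 111-}
Coverage chart:
  m9: -001,1-01
  m13: 1-01,11-1
  m14: 111- ←essential
  m15: 11-1,111-
Essential: 111-
Petrick residual → 1-01
Min cover (2 terms): ac'd + abc

2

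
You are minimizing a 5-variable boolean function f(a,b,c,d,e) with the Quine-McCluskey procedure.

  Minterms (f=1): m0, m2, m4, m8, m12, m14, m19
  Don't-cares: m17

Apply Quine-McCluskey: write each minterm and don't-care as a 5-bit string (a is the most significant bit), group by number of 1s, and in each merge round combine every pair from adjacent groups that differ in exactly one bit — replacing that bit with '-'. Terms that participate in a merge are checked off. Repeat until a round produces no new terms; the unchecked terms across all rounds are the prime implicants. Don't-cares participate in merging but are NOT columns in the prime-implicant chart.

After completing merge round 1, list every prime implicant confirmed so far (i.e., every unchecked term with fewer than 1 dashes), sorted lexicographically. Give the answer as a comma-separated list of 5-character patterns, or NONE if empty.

NONE

[col 0] 00000*, 00010*, 00100*, 01000*, 01100*, 01110*, 10001*, 10011*
[col 1] 0-000*, 0-100*, 00-00*, 000-0, 01-00*, 011-0, 100-1
[col 2] 0--00
Prime implicants: 0--00, 000-0, 011-0, 100-1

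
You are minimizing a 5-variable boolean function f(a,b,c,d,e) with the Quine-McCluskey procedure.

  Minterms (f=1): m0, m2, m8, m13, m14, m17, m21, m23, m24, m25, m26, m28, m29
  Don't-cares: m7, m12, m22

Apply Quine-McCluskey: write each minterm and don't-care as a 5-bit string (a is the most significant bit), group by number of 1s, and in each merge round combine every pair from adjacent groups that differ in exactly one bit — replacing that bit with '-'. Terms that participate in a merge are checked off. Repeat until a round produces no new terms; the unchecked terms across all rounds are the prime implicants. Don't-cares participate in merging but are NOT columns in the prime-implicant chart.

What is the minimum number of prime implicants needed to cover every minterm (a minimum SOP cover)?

[col 0] 00000*, 00010*, 00111*, 01000*, 01100*, 01101*, 01110*, 10001*, 10101*, 10110*, 10111*, 11000*, 11001*, 11010*, 11100*, 11101*
[col 1] -0111, -1000*, -1100*, -1101*, 0-000, 000-0, 01-00*, 011-0, 0110-*, 1-001*, 1-101*, 10-01*, 101-1, 1011-, 11-00*, 11-01*, 110-0, 1100-*, 1110-*
[col 2] -1-00, -110-, 1--01, 11-0-
Prime implicants: -0111, -1-00, -110-, 0-000, 000-0, 011-0, 1--01, 101-1, 1011-, 11-0-, 110-0
PI chart (minterm → PIs covering it):
  0 | 0-000,000-0
  2 | 000-0  (sole → essential)
  8 | -1-00,0-000
  13 | -110-  (sole → essential)
  14 | 011-0  (sole → essential)
  17 | 1--01  (sole → essential)
  21 | 1--01,101-1
  23 | -0111,101-1,1011-
  24 | -1-00,11-0-,110-0
  25 | 1--01,11-0-
  26 | 110-0  (sole → essential)
  28 | -1-00,-110-,11-0-
  29 | -110-,1--01,11-0-
Essential prime implicants: -110-, 000-0, 011-0, 1--01, 110-0
Petrick residual → -0111, -1-00
Minimum SOP uses 7 PIs: b'cde + bd'e' + bcd' + a'b'c'e' + a'bce' + ad'e + abc'e'

7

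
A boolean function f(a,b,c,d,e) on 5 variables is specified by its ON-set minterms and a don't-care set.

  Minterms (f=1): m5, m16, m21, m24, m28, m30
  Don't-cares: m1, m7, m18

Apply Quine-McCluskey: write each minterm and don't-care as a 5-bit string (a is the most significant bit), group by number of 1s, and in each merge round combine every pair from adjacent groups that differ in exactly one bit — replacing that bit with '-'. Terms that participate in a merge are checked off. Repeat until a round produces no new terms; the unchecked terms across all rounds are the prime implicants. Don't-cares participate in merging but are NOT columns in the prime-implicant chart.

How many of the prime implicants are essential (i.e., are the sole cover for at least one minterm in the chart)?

size-2^0 implicants → 00001(✓)  00101(✓)  00111(✓)  10000(✓)  10010(✓)  10101(✓)  11000(✓)  11100(✓)  11110(✓)
size-2^1 implicants → -0101  00-01  001-1  1-000  100-0  11-00  111-0
Unchecked terms (primes): -0101, 00-01, 001-1, 1-000, 100-0, 11-00, 111-0
Minterm coverage:
  m5 ⊆ -0101,00-01,001-1
  m16 ⊆ 1-000,100-0
  m21 ⊆ -0101 [E]
  m24 ⊆ 1-000,11-00
  m28 ⊆ 11-00,111-0
  m30 ⊆ 111-0 [E]
E = {-0101, 111-0}

2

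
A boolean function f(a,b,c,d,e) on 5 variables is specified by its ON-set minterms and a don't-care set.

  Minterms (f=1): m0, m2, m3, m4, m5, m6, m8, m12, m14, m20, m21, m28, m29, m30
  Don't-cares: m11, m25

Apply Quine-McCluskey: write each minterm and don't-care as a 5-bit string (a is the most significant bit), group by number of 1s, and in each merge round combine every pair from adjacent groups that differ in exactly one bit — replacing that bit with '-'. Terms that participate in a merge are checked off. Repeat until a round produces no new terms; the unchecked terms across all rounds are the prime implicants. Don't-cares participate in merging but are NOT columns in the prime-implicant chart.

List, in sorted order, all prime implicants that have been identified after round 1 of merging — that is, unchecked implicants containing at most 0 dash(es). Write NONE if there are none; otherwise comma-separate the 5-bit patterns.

size-2^0 implicants → 00000(✓)  00010(✓)  00011(✓)  00100(✓)  00101(✓)  00110(✓)  01000(✓)  01011(✓)  01100(✓)  01110(✓)  10100(✓)  10101(✓)  11001(✓)  11100(✓)  11101(✓)  11110(✓)
size-2^1 implicants → -0100(✓)  -0101(✓)  -1100(✓)  -1110(✓)  0-000(✓)  0-011  0-100(✓)  0-110(✓)  00-00(✓)  00-10(✓)  000-0(✓)  0001-  001-0(✓)  0010-(✓)  01-00(✓)  011-0(✓)  1-100(✓)  1-101(✓)  1010-(✓)  11-01  111-0(✓)  1110-(✓)
size-2^2 implicants → --100  -010-  -11-0  0--00  0-1-0  00--0  1-10-
Unchecked terms (primes): --100, -010-, -11-0, 0--00, 0-011, 0-1-0, 00--0, 0001-, 1-10-, 11-01

NONE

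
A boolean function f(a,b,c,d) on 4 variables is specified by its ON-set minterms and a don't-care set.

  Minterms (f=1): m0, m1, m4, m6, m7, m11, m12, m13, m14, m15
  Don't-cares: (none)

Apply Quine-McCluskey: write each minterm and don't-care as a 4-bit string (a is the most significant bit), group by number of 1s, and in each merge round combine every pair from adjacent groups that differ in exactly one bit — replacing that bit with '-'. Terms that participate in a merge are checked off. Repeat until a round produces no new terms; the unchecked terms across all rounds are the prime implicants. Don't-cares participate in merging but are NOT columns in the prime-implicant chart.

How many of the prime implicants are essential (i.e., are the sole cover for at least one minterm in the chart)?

4

Round 0: 0000✓ 0001✓ 0100✓ 0110✓ 0111✓ 1011✓ 1100✓ 1101✓ 1110✓ 1111✓
Round 1: -100✓ -110✓ -111✓ 0-00 000- 01-0✓ 011-✓ 1-11 11-0✓ 11-1✓ 110-✓ 111-✓
Round 2: -1-0 -11- 11--
PIs = {-1-0, -11-, 0-00, 000-, 1-11, 11--}
Coverage chart:
  m0: 0-00,000-
  m1: 000- ←essential
  m4: -1-0,0-00
  m6: -1-0,-11-
  m7: -11- ←essential
  m11: 1-11 ←essential
  m12: -1-0,11--
  m13: 11-- ←essential
  m14: -1-0,-11-,11--
  m15: -11-,1-11,11--
Essential: -11-, 000-, 1-11, 11--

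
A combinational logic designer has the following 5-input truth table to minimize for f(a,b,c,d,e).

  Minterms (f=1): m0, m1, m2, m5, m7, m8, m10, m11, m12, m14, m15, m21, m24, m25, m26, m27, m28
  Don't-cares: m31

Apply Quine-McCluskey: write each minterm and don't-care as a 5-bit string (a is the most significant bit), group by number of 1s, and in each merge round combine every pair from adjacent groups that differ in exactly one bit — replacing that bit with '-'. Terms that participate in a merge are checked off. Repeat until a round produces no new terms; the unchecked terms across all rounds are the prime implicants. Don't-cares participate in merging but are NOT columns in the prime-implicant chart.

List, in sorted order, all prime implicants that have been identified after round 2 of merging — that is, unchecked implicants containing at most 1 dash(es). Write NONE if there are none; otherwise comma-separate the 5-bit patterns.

[col 0] 00000*, 00001*, 00010*, 00101*, 00111*, 01000*, 01010*, 01011*, 01100*, 01110*, 01111*, 10101*, 11000*, 11001*, 11010*, 11011*, 11100*, 11111*
[col 1] -0101, -1000*, -1010*, -1011*, -1100*, -1111*, 0-000*, 0-010*, 0-111, 00-01, 000-0*, 0000-, 001-1, 01-00*, 01-10*, 01-11*, 010-0*, 0101-*, 011-0*, 0111-*, 11-00*, 11-11*, 110-0*, 110-1*, 1100-*, 1101-*
[col 2] -1-00, -1-11, -10-0, -101-, 0-0-0, 01--0, 01-1-, 110--
Prime implicants: -0101, -1-00, -1-11, -10-0, -101-, 0-0-0, 0-111, 00-01, 0000-, 001-1, 01--0, 01-1-, 110--

-0101, 0-111, 00-01, 0000-, 001-1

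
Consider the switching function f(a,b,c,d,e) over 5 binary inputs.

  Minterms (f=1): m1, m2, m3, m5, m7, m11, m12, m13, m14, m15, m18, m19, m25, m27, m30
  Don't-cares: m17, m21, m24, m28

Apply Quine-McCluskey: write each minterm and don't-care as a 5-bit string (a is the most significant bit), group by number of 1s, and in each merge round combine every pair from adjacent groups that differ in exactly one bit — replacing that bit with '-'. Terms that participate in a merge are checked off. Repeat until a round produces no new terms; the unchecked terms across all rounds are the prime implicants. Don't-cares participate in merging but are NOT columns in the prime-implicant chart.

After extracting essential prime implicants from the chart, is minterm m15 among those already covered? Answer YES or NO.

NO

[col 0] 00001*, 00010*, 00011*, 00101*, 00111*, 01011*, 01100*, 01101*, 01110*, 01111*, 10001*, 10010*, 10011*, 10101*, 11000*, 11001*, 11011*, 11100*, 11110*
[col 1] -0001*, -0010*, -0011*, -0101*, -1011*, -1100*, -1110*, 0-011*, 0-101*, 0-111*, 00-01*, 00-11*, 000-1*, 0001-*, 001-1*, 01-11*, 011-0*, 011-1*, 0110-*, 0111-*, 1-001*, 1-011*, 10-01*, 100-1*, 1001-*, 11-00, 110-1*, 1100-, 111-0*
[col 2] --011, -0-01, -00-1, -001-, -11-0, 0--11, 0-1-1, 00--1, 011--, 1-0-1
Prime implicants: --011, -0-01, -00-1, -001-, -11-0, 0--11, 0-1-1, 00--1, 011--, 1-0-1, 11-00, 1100-
PI chart (minterm → PIs covering it):
  1 | -0-01,-00-1,00--1
  2 | -001-  (sole → essential)
  3 | --011,-00-1,-001-,0--11,00--1
  5 | -0-01,0-1-1,00--1
  7 | 0--11,0-1-1,00--1
  11 | --011,0--11
  12 | -11-0,011--
  13 | 0-1-1,011--
  14 | -11-0,011--
  15 | 0--11,0-1-1,011--
  18 | -001-  (sole → essential)
  19 | --011,-00-1,-001-,1-0-1
  25 | 1-0-1,1100-
  27 | --011,1-0-1
  30 | -11-0  (sole → essential)
Essential prime implicants: -001-, -11-0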